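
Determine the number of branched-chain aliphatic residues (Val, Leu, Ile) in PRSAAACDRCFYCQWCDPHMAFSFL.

1

Matching residues: L25.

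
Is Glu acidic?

Only D (aspartate) and E (glutamate) carry a side-chain carboxylic acid.
Glutamate is in this group.

Yes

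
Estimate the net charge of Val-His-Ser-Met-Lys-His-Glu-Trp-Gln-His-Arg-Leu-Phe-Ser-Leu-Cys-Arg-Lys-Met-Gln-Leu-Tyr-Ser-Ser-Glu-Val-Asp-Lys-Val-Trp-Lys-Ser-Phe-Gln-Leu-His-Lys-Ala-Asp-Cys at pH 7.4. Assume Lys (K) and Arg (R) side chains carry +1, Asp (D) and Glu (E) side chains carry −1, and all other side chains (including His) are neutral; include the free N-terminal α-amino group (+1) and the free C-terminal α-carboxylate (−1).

Positive (K, R): Lys5, Arg11, Arg17, Lys18, Lys28, Lys31, Lys37 → +7.
Negative (D, E): Glu7, Glu25, Asp27, Asp39 → −4.
The N-terminus (+1) and C-terminus (−1) cancel.
Net charge = (+7) + (−4) = +3.

+3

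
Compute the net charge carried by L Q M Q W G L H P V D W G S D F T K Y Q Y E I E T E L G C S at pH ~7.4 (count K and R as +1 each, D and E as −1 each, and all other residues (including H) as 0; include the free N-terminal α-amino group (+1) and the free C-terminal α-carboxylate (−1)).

-4

Positive (K, R): K18 → +1.
Negative (D, E): D11, D15, E22, E24, E26 → −5.
The N-terminus (+1) and C-terminus (−1) cancel.
Net charge = (+1) + (−5) = −4.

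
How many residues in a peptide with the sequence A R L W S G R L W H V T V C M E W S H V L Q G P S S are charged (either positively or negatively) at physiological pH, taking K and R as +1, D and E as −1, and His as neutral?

3

Charged side chains at pH ~7.4: K, R (positive); D, E (negative).
Matching residues: R2, R7, E16.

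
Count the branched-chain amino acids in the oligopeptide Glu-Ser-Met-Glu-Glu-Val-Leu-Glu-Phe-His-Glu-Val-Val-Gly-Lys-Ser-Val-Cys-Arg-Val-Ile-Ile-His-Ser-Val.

Valine (V), leucine (L), and isoleucine (I) are the branched-chain amino acids.
Matching residues: Val6, Leu7, Val12, Val13, Val17, Val20, Ile21, Ile22, Val25.

9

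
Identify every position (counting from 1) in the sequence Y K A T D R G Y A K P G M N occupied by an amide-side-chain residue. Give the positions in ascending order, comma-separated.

14

Matching residues: N14.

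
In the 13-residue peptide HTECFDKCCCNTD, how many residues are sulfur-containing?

4

Only Cys (C) and Met (M) have a sulfur atom in the side chain.
Matching residues: C4, C8, C9, C10.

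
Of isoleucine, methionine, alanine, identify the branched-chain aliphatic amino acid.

isoleucine

Valine (V), leucine (L), and isoleucine (I) are the branched-chain amino acids.
Of the listed options, only isoleucine belongs to this group.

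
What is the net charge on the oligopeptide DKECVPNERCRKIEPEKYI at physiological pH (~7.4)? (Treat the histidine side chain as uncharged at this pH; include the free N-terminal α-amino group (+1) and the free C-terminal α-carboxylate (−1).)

Near pH 7.4, K and R contribute +1 each, D and E contribute −1 each, and every other side chain (His included, as stated) is uncharged.
Positive (K, R): K2, R9, R11, K12, K17 → +5.
Negative (D, E): D1, E3, E8, E14, E16 → −5.
The N-terminus (+1) and C-terminus (−1) cancel.
Net charge = (+5) + (−5) = 0.

0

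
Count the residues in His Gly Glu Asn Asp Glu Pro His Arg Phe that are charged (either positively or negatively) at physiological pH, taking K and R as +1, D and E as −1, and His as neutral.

4

Charged side chains at pH ~7.4: K, R (positive); D, E (negative).
Matching residues: Glu3, Asp5, Glu6, Arg9.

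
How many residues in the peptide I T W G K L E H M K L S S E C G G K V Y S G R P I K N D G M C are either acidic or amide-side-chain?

4

Acidic: D, E. Amide-side-chain: N, Q.
Acidic residues here: E7, E14, D28 (3).
Amide-side-chain residues here: N27 (1).
The two groups share no amino acid, so total = 3 + 1 = 4.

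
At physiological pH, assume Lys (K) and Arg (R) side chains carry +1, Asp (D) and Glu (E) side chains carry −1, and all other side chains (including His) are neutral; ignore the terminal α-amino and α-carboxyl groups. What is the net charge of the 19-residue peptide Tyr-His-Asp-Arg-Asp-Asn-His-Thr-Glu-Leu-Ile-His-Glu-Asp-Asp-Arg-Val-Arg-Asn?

-3

Positive (K, R): Arg4, Arg16, Arg18 → +3.
Negative (D, E): Asp3, Asp5, Glu9, Glu13, Asp14, Asp15 → −6.
Net charge = (+3) + (−6) = −3.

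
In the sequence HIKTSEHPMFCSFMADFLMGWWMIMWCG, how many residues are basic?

3

Lysine (K), arginine (R), and histidine (H) have basic, nitrogen-containing side chains.
Matching residues: H1, K3, H7.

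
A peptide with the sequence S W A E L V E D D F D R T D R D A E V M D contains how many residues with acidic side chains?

Aspartate (D) and glutamate (E) have carboxylic-acid side chains and are the acidic amino acids.
Matching residues: E4, E7, D8, D9, D11, D14, D16, E18, D21.

9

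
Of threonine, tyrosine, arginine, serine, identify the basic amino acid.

K, R, and H are the three residues with basic side chains (ε-amine, guanidinium, and imidazole respectively).
Of the listed options, only arginine belongs to this group.

arginine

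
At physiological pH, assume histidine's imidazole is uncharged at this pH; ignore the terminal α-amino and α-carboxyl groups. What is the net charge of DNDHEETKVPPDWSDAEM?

The side chains ionized at physiological pH are Lys/Arg (+1) and Asp/Glu (−1); with His treated as neutral, nothing else contributes.
Positive (K, R): K8 → +1.
Negative (D, E): D1, D3, E5, E6, D12, D15, E17 → −7.
Net charge = (+1) + (−7) = −6.

-6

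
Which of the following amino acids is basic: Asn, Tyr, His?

His

K, R, and H are the three residues with basic side chains (ε-amine, guanidinium, and imidazole respectively).
Of the listed options, only His belongs to this group.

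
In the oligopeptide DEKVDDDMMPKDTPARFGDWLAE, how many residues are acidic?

Aspartate (D) and glutamate (E) have carboxylic-acid side chains and are the acidic amino acids.
Matching residues: D1, E2, D5, D6, D7, D12, D19, E23.

8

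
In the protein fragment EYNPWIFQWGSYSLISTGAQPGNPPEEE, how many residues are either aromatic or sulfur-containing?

5

Aromatic: F, W, Y. Sulfur-containing: C, M.
Aromatic residues here: Y2, W5, F7, W9, Y12 (5).
Sulfur-containing residues here: none (0).
The two groups share no amino acid, so total = 5 + 0 = 5.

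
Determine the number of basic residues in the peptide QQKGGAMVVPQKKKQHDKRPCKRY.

K, R, and H are the three residues with basic side chains (ε-amine, guanidinium, and imidazole respectively).
Matching residues: K3, K12, K13, K14, H16, K18, R19, K22, R23.

9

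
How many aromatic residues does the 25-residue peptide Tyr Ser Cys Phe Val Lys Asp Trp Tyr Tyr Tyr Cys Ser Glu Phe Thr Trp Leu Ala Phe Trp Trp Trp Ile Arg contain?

12

The aromatic amino acids are Phe (F, benzyl), Trp (W, indole), and Tyr (Y, phenol).
Matching residues: Tyr1, Phe4, Trp8, Tyr9, Tyr10, Tyr11, Phe15, Trp17, Phe20, Trp21, Trp22, Trp23.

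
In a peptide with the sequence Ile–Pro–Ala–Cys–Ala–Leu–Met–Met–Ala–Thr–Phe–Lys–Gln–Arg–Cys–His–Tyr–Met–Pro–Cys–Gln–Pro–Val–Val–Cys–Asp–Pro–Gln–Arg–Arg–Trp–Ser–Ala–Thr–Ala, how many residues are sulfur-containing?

7

Only Cys (C) and Met (M) have a sulfur atom in the side chain.
Matching residues: Cys4, Met7, Met8, Cys15, Met18, Cys20, Cys25.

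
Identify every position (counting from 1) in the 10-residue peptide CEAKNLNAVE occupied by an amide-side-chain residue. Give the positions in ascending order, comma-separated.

5, 7

The amide-side-chain residues are Asn (N) and Gln (Q).
Matching residues: N5, N7.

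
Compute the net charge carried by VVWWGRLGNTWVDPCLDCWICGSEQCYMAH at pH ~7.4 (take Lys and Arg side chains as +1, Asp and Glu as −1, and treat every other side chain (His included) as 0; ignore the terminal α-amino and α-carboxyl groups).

Positive (K, R): R6 → +1.
Negative (D, E): D13, D17, E24 → −3.
Net charge = (+1) + (−3) = −2.

-2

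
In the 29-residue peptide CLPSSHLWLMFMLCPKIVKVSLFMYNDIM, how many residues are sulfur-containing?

Only Cys (C) and Met (M) have a sulfur atom in the side chain.
Matching residues: C1, M10, M12, C14, M24, M29.

6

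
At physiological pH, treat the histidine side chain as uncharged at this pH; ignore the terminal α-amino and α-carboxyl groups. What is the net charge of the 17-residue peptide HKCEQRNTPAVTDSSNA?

At pH ~7.4 the Lys and Arg side chains are protonated (+1), the Asp and Glu side chains are deprotonated (−1), and with His taken as neutral all other side chains carry no charge.
Positive (K, R): K2, R6 → +2.
Negative (D, E): E4, D13 → −2.
Net charge = (+2) + (−2) = 0.

0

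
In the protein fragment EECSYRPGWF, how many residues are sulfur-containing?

Only Cys (C) and Met (M) have a sulfur atom in the side chain.
Matching residues: C3.

1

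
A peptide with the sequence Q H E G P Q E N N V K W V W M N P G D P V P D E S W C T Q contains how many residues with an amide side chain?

The amide-side-chain residues are Asn (N) and Gln (Q).
Matching residues: Q1, Q6, N8, N9, N16, Q29.

6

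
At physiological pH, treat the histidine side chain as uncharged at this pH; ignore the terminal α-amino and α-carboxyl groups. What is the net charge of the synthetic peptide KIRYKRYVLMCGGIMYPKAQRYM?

Near pH 7.4, K and R contribute +1 each, D and E contribute −1 each, and every other side chain (His included, as stated) is uncharged.
Positive (K, R): K1, R3, K5, R6, K18, R21 → +6.
Negative (D, E): none → −0.
Net charge = (+6) + (−0) = +6.

+6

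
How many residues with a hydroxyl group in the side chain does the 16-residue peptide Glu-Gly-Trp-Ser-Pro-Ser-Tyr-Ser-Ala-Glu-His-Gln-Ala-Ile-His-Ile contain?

4

Serine (S), threonine (T), and tyrosine (Y) each carry a hydroxyl group on the side chain.
Matching residues: Ser4, Ser6, Tyr7, Ser8.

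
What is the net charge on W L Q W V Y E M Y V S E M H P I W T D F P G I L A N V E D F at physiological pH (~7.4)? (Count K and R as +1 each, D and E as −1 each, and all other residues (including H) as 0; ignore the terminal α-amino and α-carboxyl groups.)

Positive (K, R): none → +0.
Negative (D, E): E7, E12, D19, E28, D29 → −5.
Net charge = (+0) + (−5) = −5.

-5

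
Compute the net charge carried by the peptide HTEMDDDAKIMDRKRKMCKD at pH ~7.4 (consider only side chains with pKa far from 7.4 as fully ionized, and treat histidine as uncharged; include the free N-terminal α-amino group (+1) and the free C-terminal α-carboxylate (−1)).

0

At pH ~7.4 the Lys and Arg side chains are protonated (+1), the Asp and Glu side chains are deprotonated (−1), and with His taken as neutral all other side chains carry no charge.
Positive (K, R): K9, R13, K14, R15, K16, K19 → +6.
Negative (D, E): E3, D5, D6, D7, D12, D20 → −6.
The N-terminus (+1) and C-terminus (−1) cancel.
Net charge = (+6) + (−6) = 0.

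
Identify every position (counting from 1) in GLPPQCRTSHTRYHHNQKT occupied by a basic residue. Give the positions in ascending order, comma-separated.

The basic amino acids are Lys (K), Arg (R), and His (H).
Matching residues: R7, H10, R12, H14, H15, K18.

7, 10, 12, 14, 15, 18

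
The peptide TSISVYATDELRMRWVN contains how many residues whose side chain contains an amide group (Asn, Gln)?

1

Matching residues: N17.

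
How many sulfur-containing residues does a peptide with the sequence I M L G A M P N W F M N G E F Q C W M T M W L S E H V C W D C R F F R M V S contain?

9

Cysteine (C, thiol) and methionine (M, thioether) are the two sulfur-containing amino acids.
Matching residues: M2, M6, M11, C17, M19, M21, C28, C31, M36.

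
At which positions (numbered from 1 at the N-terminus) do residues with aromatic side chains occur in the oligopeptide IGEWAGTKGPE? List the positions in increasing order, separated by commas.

Phenylalanine (F), tryptophan (W), and tyrosine (Y) have aromatic ring side chains.
Matching residues: W4.

4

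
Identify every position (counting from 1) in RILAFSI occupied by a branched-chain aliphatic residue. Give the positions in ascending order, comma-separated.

Matching residues: I2, L3, I7.

2, 3, 7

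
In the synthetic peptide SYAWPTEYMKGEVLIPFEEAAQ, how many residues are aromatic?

4

F, W, and Y each carry an aromatic ring on the side chain.
Matching residues: Y2, W4, Y8, F17.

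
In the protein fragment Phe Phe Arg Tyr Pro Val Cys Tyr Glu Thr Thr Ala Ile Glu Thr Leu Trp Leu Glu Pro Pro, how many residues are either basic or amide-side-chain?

1

Basic: H, K, R. Amide-side-chain: N, Q.
Basic residues here: Arg3 (1).
Amide-side-chain residues here: none (0).
The two groups share no amino acid, so total = 1 + 0 = 1.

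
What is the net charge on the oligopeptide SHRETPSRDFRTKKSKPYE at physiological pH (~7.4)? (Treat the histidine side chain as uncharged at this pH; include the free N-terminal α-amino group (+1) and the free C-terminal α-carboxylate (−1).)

Near pH 7.4, K and R contribute +1 each, D and E contribute −1 each, and every other side chain (His included, as stated) is uncharged.
Positive (K, R): R3, R8, R11, K13, K14, K16 → +6.
Negative (D, E): E4, D9, E19 → −3.
The N-terminus (+1) and C-terminus (−1) cancel.
Net charge = (+6) + (−3) = +3.

+3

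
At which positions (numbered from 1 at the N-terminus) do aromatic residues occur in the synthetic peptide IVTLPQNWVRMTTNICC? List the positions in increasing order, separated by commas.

8

Phenylalanine (F), tryptophan (W), and tyrosine (Y) have aromatic ring side chains.
Matching residues: W8.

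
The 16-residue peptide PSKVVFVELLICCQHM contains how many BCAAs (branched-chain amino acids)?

V, L, and I make up the branched-chain aliphatic group.
Matching residues: V4, V5, V7, L9, L10, I11.

6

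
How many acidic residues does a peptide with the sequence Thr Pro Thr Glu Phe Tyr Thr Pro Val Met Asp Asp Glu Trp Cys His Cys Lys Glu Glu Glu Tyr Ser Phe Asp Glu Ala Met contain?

The acidic residues are Asp (D) and Glu (E), whose side chains end in a carboxylate group.
Matching residues: Glu4, Asp11, Asp12, Glu13, Glu19, Glu20, Glu21, Asp25, Glu26.

9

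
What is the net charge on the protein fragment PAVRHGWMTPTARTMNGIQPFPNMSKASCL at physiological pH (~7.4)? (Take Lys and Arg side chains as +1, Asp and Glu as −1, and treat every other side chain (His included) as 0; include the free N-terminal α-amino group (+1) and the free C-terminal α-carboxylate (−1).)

+3

Positive (K, R): R4, R13, K26 → +3.
Negative (D, E): none → −0.
The N-terminus (+1) and C-terminus (−1) cancel.
Net charge = (+3) + (−0) = +3.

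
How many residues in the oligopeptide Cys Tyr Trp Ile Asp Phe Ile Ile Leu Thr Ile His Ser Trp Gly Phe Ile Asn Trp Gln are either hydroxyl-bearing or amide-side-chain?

Hydroxyl-bearing: S, T, Y. Amide-side-chain: N, Q.
Hydroxyl-bearing residues here: Tyr2, Thr10, Ser13 (3).
Amide-side-chain residues here: Asn18, Gln20 (2).
The two groups share no amino acid, so total = 3 + 2 = 5.

5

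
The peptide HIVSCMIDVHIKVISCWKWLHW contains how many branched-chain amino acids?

8

V, L, and I make up the branched-chain aliphatic group.
Matching residues: I2, V3, I7, V9, I11, V13, I14, L20.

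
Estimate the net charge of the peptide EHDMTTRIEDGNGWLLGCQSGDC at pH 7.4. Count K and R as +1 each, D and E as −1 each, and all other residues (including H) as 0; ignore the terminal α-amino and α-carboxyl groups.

Positive (K, R): R7 → +1.
Negative (D, E): E1, D3, E9, D10, D22 → −5.
Net charge = (+1) + (−5) = −4.

-4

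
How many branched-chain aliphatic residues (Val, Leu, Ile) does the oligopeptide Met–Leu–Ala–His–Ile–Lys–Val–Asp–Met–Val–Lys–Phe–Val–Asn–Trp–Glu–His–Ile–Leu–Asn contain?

7

Matching residues: Leu2, Ile5, Val7, Val10, Val13, Ile18, Leu19.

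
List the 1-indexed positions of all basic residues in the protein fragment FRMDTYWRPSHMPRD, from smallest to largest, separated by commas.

The basic amino acids are Lys (K), Arg (R), and His (H).
Matching residues: R2, R8, H11, R14.

2, 8, 11, 14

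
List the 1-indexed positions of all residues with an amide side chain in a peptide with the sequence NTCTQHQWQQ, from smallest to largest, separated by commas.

Only N (asparagine) and Q (glutamine) carry a side-chain carboxamide.
Matching residues: N1, Q5, Q7, Q9, Q10.

1, 5, 7, 9, 10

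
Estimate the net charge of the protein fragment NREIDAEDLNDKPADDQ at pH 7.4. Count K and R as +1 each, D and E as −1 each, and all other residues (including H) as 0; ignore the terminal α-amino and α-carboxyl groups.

Positive (K, R): R2, K12 → +2.
Negative (D, E): E3, D5, E7, D8, D11, D15, D16 → −7.
Net charge = (+2) + (−7) = −5.

-5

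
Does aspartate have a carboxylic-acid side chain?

Aspartate (D) and glutamate (E) have carboxylic-acid side chains and are the acidic amino acids.
Aspartate is in this group.

Yes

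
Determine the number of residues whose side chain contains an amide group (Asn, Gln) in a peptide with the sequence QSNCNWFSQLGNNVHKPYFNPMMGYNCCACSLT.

Matching residues: Q1, N3, N5, Q9, N12, N13, N20, N26.

8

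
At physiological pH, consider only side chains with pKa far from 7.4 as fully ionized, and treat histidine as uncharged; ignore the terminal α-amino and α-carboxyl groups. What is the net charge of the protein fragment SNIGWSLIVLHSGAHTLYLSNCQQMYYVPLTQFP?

At pH ~7.4 the Lys and Arg side chains are protonated (+1), the Asp and Glu side chains are deprotonated (−1), and with His taken as neutral all other side chains carry no charge.
Positive (K, R): none → +0.
Negative (D, E): none → −0.
Net charge = (+0) + (−0) = 0.

0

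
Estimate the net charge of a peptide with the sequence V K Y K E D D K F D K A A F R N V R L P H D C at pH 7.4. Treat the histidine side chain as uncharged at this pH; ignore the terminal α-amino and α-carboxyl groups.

The side chains ionized at physiological pH are Lys/Arg (+1) and Asp/Glu (−1); with His treated as neutral, nothing else contributes.
Positive (K, R): K2, K4, K8, K11, R15, R18 → +6.
Negative (D, E): E5, D6, D7, D10, D22 → −5.
Net charge = (+6) + (−5) = +1.

+1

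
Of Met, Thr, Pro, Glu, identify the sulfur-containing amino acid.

Met

Only Cys (C) and Met (M) have a sulfur atom in the side chain.
Of the listed options, only Met belongs to this group.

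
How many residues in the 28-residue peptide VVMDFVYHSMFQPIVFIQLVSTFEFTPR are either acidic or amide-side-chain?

Acidic: D, E. Amide-side-chain: N, Q.
Acidic residues here: D4, E24 (2).
Amide-side-chain residues here: Q12, Q18 (2).
The two groups share no amino acid, so total = 2 + 2 = 4.

4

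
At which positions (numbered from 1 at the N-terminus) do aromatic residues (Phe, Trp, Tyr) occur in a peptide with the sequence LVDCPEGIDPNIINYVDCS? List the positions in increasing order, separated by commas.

15

Matching residues: Y15.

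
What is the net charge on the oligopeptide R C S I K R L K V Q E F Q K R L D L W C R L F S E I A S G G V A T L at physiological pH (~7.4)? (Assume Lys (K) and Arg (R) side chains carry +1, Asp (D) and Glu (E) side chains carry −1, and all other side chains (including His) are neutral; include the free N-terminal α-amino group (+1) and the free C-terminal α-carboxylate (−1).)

Positive (K, R): R1, K5, R6, K8, K14, R15, R21 → +7.
Negative (D, E): E11, D17, E25 → −3.
The N-terminus (+1) and C-terminus (−1) cancel.
Net charge = (+7) + (−3) = +4.

+4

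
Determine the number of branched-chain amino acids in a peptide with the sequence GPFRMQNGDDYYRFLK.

The BCAAs are Val, Leu, and Ile — aliphatic side chains with a branch point.
Matching residues: L15.

1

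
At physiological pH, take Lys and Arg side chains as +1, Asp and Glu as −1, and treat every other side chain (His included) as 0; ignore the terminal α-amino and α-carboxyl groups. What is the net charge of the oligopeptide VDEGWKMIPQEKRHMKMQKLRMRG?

Positive (K, R): K6, K12, R13, K16, K19, R21, R23 → +7.
Negative (D, E): D2, E3, E11 → −3.
Net charge = (+7) + (−3) = +4.

+4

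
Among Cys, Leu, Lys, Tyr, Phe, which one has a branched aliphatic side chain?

Leu

Valine (V), leucine (L), and isoleucine (I) are the branched-chain amino acids.
Of the listed options, only Leu belongs to this group.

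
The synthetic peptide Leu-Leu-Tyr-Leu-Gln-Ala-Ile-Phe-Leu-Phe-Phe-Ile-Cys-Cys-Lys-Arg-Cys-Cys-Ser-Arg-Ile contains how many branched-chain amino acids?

The BCAAs are Val, Leu, and Ile — aliphatic side chains with a branch point.
Matching residues: Leu1, Leu2, Leu4, Ile7, Leu9, Ile12, Ile21.

7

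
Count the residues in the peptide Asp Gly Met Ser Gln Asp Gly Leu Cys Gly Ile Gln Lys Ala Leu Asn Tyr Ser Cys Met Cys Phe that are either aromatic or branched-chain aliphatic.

5

Aromatic: F, W, Y. Branched-chain aliphatic: I, L, V.
Aromatic residues here: Tyr17, Phe22 (2).
Branched-chain aliphatic residues here: Leu8, Ile11, Leu15 (3).
The two groups share no amino acid, so total = 2 + 3 = 5.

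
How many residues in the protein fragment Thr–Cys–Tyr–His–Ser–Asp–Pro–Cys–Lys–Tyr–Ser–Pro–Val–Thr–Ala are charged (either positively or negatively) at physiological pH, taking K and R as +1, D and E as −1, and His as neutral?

Charged side chains at pH ~7.4: K, R (positive); D, E (negative).
Matching residues: Asp6, Lys9.

2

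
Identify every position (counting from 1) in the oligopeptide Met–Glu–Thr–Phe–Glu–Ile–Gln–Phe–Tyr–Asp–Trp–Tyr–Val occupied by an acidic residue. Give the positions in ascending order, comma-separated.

The acidic residues are Asp (D) and Glu (E), whose side chains end in a carboxylate group.
Matching residues: Glu2, Glu5, Asp10.

2, 5, 10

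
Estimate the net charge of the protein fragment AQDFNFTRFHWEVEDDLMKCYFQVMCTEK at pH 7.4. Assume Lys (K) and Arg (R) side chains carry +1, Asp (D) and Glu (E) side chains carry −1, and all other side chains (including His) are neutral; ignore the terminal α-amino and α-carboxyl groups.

Positive (K, R): R8, K19, K29 → +3.
Negative (D, E): D3, E12, E14, D15, D16, E28 → −6.
Net charge = (+3) + (−6) = −3.

-3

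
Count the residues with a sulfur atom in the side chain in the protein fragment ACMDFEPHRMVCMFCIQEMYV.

7

Only Cys (C) and Met (M) have a sulfur atom in the side chain.
Matching residues: C2, M3, M10, C12, M13, C15, M19.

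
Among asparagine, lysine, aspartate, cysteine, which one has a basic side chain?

lysine

The basic amino acids are Lys (K), Arg (R), and His (H).
Of the listed options, only lysine belongs to this group.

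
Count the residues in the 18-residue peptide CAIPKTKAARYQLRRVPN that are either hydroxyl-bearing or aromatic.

Hydroxyl-bearing: S, T, Y. Aromatic: F, W, Y.
Hydroxyl-bearing residues here: T6, Y11 (2).
Aromatic residues here: Y11 (1).
Y is in both groups, so the 1 Y residue must not be double-counted.
Total = 2 + 1 − 1 = 2.

2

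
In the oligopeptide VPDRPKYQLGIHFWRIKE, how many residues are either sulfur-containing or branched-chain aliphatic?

Sulfur-containing: C, M. Branched-chain aliphatic: I, L, V.
Sulfur-containing residues here: none (0).
Branched-chain aliphatic residues here: V1, L9, I11, I16 (4).
The two groups share no amino acid, so total = 0 + 4 = 4.

4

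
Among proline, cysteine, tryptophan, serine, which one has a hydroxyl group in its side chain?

Serine (S), threonine (T), and tyrosine (Y) each carry a hydroxyl group on the side chain.
Of the listed options, only serine belongs to this group.

serine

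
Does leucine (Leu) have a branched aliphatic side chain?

Yes

The BCAAs are Val, Leu, and Ile — aliphatic side chains with a branch point.
Leucine is in this group.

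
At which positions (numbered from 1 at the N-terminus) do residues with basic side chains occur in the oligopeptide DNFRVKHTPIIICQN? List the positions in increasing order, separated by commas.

K, R, and H are the three residues with basic side chains (ε-amine, guanidinium, and imidazole respectively).
Matching residues: R4, K6, H7.

4, 6, 7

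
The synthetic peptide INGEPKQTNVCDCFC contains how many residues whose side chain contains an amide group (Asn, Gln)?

3

Matching residues: N2, Q7, N9.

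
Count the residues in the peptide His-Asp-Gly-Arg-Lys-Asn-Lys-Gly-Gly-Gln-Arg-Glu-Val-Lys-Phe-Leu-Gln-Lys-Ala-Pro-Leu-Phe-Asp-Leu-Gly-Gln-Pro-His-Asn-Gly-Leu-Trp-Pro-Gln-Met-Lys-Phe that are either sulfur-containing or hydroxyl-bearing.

Sulfur-containing: C, M. Hydroxyl-bearing: S, T, Y.
Sulfur-containing residues here: Met35 (1).
Hydroxyl-bearing residues here: none (0).
The two groups share no amino acid, so total = 1 + 0 = 1.

1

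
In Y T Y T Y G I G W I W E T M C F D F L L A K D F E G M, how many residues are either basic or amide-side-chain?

Basic: H, K, R. Amide-side-chain: N, Q.
Basic residues here: K22 (1).
Amide-side-chain residues here: none (0).
The two groups share no amino acid, so total = 1 + 0 = 1.

1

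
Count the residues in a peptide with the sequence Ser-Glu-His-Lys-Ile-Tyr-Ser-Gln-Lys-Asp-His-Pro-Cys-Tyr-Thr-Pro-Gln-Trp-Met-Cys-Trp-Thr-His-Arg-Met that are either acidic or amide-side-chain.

Acidic: D, E. Amide-side-chain: N, Q.
Acidic residues here: Glu2, Asp10 (2).
Amide-side-chain residues here: Gln8, Gln17 (2).
The two groups share no amino acid, so total = 2 + 2 = 4.

4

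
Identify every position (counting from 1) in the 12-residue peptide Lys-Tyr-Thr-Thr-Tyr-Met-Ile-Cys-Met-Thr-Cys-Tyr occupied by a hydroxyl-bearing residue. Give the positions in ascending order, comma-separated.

Matching residues: Tyr2, Thr3, Thr4, Tyr5, Thr10, Tyr12.

2, 3, 4, 5, 10, 12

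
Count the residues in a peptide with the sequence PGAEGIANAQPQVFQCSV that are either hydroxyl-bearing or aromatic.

2

Hydroxyl-bearing: S, T, Y. Aromatic: F, W, Y.
Hydroxyl-bearing residues here: S17 (1).
Aromatic residues here: F14 (1).
(Y belongs to both groups, but none appear in this sequence.) Total = 1 + 1 = 2.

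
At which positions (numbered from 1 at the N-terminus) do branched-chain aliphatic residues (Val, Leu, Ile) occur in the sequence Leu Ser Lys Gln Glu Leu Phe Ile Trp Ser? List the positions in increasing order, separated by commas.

1, 6, 8

Matching residues: Leu1, Leu6, Ile8.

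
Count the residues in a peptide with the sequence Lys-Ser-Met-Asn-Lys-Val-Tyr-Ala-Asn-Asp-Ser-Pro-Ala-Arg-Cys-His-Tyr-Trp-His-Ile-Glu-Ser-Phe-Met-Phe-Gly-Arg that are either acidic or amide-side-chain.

4

Acidic: D, E. Amide-side-chain: N, Q.
Acidic residues here: Asp10, Glu21 (2).
Amide-side-chain residues here: Asn4, Asn9 (2).
The two groups share no amino acid, so total = 2 + 2 = 4.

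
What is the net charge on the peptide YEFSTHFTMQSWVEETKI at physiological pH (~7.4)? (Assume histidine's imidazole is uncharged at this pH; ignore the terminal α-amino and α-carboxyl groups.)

Near pH 7.4, K and R contribute +1 each, D and E contribute −1 each, and every other side chain (His included, as stated) is uncharged.
Positive (K, R): K17 → +1.
Negative (D, E): E2, E14, E15 → −3.
Net charge = (+1) + (−3) = −2.

-2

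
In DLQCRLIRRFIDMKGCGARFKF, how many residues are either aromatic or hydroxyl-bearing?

Aromatic: F, W, Y. Hydroxyl-bearing: S, T, Y.
Aromatic residues here: F10, F20, F22 (3).
Hydroxyl-bearing residues here: none (0).
(Y belongs to both groups, but none appear in this sequence.) Total = 3 + 0 = 3.

3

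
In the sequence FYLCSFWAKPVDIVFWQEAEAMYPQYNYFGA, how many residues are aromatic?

Phenylalanine (F), tryptophan (W), and tyrosine (Y) have aromatic ring side chains.
Matching residues: F1, Y2, F6, W7, F15, W16, Y23, Y26, Y28, F29.

10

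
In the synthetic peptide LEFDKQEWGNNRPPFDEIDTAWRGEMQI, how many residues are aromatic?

F, W, and Y each carry an aromatic ring on the side chain.
Matching residues: F3, W8, F15, W22.

4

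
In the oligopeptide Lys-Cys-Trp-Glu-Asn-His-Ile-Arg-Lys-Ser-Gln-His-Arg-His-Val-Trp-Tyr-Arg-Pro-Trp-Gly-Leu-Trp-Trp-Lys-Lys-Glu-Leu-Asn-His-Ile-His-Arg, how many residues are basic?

13

K, R, and H are the three residues with basic side chains (ε-amine, guanidinium, and imidazole respectively).
Matching residues: Lys1, His6, Arg8, Lys9, His12, Arg13, His14, Arg18, Lys25, Lys26, His30, His32, Arg33.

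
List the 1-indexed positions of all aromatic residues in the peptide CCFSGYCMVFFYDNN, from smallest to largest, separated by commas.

3, 6, 10, 11, 12

Phenylalanine (F), tryptophan (W), and tyrosine (Y) have aromatic ring side chains.
Matching residues: F3, Y6, F10, F11, Y12.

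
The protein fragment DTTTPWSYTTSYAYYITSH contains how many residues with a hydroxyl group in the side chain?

13

The –OH-bearing residues are Ser, Thr (aliphatic alcohols), and Tyr (phenol).
Matching residues: T2, T3, T4, S7, Y8, T9, T10, S11, Y12, Y14, Y15, T17, S18.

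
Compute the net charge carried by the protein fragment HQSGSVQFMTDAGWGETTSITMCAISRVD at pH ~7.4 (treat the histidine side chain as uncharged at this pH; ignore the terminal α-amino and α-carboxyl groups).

-2

Near pH 7.4, K and R contribute +1 each, D and E contribute −1 each, and every other side chain (His included, as stated) is uncharged.
Positive (K, R): R27 → +1.
Negative (D, E): D11, E16, D29 → −3.
Net charge = (+1) + (−3) = −2.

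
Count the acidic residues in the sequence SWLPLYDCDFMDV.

Aspartate (D) and glutamate (E) have carboxylic-acid side chains and are the acidic amino acids.
Matching residues: D7, D9, D12.

3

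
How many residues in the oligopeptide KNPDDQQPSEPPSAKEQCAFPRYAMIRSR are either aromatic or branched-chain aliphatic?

Aromatic: F, W, Y. Branched-chain aliphatic: I, L, V.
Aromatic residues here: F20, Y23 (2).
Branched-chain aliphatic residues here: I26 (1).
The two groups share no amino acid, so total = 2 + 1 = 3.

3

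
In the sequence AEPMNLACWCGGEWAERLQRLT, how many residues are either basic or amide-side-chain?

4

Basic: H, K, R. Amide-side-chain: N, Q.
Basic residues here: R17, R20 (2).
Amide-side-chain residues here: N5, Q19 (2).
The two groups share no amino acid, so total = 2 + 2 = 4.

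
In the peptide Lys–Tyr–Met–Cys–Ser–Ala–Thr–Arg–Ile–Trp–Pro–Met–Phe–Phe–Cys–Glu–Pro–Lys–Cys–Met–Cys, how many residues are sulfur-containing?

7

The sulfur-bearing residues are cysteine (–SH) and methionine (–S–CH₃).
Matching residues: Met3, Cys4, Met12, Cys15, Cys19, Met20, Cys21.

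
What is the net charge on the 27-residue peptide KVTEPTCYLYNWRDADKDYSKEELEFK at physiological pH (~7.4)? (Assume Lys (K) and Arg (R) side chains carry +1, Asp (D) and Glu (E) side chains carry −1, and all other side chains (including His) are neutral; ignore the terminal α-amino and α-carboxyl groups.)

-2

Positive (K, R): K1, R13, K17, K21, K27 → +5.
Negative (D, E): E4, D14, D16, D18, E22, E23, E25 → −7.
Net charge = (+5) + (−7) = −2.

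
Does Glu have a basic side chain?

K, R, and H are the three residues with basic side chains (ε-amine, guanidinium, and imidazole respectively).
Glutamate is not in this group.

No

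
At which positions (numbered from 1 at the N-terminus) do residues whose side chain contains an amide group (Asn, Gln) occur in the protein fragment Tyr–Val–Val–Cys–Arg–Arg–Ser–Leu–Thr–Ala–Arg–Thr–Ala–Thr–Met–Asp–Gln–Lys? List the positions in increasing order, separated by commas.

17

Matching residues: Gln17.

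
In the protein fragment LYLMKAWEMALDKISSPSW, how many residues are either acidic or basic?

4

Acidic: D, E. Basic: H, K, R.
Acidic residues here: E8, D12 (2).
Basic residues here: K5, K13 (2).
The two groups share no amino acid, so total = 2 + 2 = 4.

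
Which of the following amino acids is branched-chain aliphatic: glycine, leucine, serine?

V, L, and I make up the branched-chain aliphatic group.
Of the listed options, only leucine belongs to this group.

leucine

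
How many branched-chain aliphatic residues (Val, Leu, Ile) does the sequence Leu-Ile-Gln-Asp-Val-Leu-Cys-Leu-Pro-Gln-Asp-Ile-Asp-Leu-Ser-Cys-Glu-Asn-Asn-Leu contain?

8

Matching residues: Leu1, Ile2, Val5, Leu6, Leu8, Ile12, Leu14, Leu20.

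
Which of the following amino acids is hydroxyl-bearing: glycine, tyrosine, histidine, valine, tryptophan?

Serine (S), threonine (T), and tyrosine (Y) each carry a hydroxyl group on the side chain.
Of the listed options, only tyrosine belongs to this group.

tyrosine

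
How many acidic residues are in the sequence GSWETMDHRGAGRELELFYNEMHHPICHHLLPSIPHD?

6

The acidic residues are Asp (D) and Glu (E), whose side chains end in a carboxylate group.
Matching residues: E4, D7, E14, E16, E21, D37.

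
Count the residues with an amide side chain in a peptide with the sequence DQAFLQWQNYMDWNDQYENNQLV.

Only N (asparagine) and Q (glutamine) carry a side-chain carboxamide.
Matching residues: Q2, Q6, Q8, N9, N14, Q16, N19, N20, Q21.

9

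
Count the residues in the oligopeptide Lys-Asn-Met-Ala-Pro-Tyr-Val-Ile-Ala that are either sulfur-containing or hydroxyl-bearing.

Sulfur-containing: C, M. Hydroxyl-bearing: S, T, Y.
Sulfur-containing residues here: Met3 (1).
Hydroxyl-bearing residues here: Tyr6 (1).
The two groups share no amino acid, so total = 1 + 1 = 2.

2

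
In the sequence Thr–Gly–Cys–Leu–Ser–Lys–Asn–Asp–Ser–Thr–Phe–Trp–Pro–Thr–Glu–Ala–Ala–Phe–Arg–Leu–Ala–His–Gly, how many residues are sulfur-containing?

Cysteine (C, thiol) and methionine (M, thioether) are the two sulfur-containing amino acids.
Matching residues: Cys3.

1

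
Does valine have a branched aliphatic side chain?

Yes

V, L, and I make up the branched-chain aliphatic group.
Valine is in this group.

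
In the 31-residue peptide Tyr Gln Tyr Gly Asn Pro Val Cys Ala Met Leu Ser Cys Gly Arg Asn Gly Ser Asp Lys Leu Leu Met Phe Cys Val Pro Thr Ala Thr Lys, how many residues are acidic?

1

Only D (aspartate) and E (glutamate) carry a side-chain carboxylic acid.
Matching residues: Asp19.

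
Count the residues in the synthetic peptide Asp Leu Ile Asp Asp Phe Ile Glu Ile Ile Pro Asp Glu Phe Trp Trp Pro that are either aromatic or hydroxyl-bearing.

Aromatic: F, W, Y. Hydroxyl-bearing: S, T, Y.
Aromatic residues here: Phe6, Phe14, Trp15, Trp16 (4).
Hydroxyl-bearing residues here: none (0).
(Y belongs to both groups, but none appear in this sequence.) Total = 4 + 0 = 4.

4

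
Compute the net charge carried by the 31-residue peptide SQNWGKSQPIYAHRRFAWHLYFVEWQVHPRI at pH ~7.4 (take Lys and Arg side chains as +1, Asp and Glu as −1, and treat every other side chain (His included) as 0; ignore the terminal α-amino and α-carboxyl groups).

+3

Positive (K, R): K6, R14, R15, R30 → +4.
Negative (D, E): E24 → −1.
Net charge = (+4) + (−1) = +3.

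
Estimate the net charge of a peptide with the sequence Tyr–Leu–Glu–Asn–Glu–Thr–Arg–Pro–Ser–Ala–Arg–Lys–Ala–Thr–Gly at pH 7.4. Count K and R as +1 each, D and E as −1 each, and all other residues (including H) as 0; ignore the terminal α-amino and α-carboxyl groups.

+1

Positive (K, R): Arg7, Arg11, Lys12 → +3.
Negative (D, E): Glu3, Glu5 → −2.
Net charge = (+3) + (−2) = +1.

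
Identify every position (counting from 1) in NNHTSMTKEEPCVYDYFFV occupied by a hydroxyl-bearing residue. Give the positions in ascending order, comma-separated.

4, 5, 7, 14, 16

Matching residues: T4, S5, T7, Y14, Y16.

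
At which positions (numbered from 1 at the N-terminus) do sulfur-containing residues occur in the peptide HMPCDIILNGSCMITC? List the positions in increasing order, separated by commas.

2, 4, 12, 13, 16

The sulfur-bearing residues are cysteine (–SH) and methionine (–S–CH₃).
Matching residues: M2, C4, C12, M13, C16.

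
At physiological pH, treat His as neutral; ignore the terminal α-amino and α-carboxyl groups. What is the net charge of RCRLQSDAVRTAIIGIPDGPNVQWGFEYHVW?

0

The side chains ionized at physiological pH are Lys/Arg (+1) and Asp/Glu (−1); with His treated as neutral, nothing else contributes.
Positive (K, R): R1, R3, R10 → +3.
Negative (D, E): D7, D18, E27 → −3.
Net charge = (+3) + (−3) = 0.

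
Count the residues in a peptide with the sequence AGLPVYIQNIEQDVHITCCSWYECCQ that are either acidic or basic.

Acidic: D, E. Basic: H, K, R.
Acidic residues here: E11, D13, E23 (3).
Basic residues here: H15 (1).
The two groups share no amino acid, so total = 3 + 1 = 4.

4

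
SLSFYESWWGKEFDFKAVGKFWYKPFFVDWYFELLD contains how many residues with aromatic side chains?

The aromatic amino acids are Phe (F, benzyl), Trp (W, indole), and Tyr (Y, phenol).
Matching residues: F4, Y5, W8, W9, F13, F15, F21, W22, Y23, F26, F27, W30, Y31, F32.

14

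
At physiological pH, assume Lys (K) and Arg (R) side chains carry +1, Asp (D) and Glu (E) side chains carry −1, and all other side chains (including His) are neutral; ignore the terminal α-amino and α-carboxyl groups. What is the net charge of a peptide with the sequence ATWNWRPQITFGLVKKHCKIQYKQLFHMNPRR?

+7

Positive (K, R): R6, K15, K16, K19, K23, R31, R32 → +7.
Negative (D, E): none → −0.
Net charge = (+7) + (−0) = +7.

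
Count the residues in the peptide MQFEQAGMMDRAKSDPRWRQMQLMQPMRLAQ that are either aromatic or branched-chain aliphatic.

4

Aromatic: F, W, Y. Branched-chain aliphatic: I, L, V.
Aromatic residues here: F3, W18 (2).
Branched-chain aliphatic residues here: L23, L29 (2).
The two groups share no amino acid, so total = 2 + 2 = 4.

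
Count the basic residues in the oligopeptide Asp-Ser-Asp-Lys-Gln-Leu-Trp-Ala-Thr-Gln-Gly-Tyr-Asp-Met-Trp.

1

K, R, and H are the three residues with basic side chains (ε-amine, guanidinium, and imidazole respectively).
Matching residues: Lys4.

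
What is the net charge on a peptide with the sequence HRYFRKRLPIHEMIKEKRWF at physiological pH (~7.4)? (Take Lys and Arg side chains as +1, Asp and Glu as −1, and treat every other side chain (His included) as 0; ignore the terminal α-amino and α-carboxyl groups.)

Positive (K, R): R2, R5, K6, R7, K15, K17, R18 → +7.
Negative (D, E): E12, E16 → −2.
Net charge = (+7) + (−2) = +5.

+5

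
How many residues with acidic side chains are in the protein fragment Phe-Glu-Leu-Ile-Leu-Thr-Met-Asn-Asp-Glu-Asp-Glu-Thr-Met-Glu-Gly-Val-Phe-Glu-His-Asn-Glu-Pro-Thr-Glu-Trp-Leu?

9

The acidic residues are Asp (D) and Glu (E), whose side chains end in a carboxylate group.
Matching residues: Glu2, Asp9, Glu10, Asp11, Glu12, Glu15, Glu19, Glu22, Glu25.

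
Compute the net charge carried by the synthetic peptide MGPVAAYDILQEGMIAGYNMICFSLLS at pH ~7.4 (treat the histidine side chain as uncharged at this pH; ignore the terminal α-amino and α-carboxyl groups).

-2

The side chains ionized at physiological pH are Lys/Arg (+1) and Asp/Glu (−1); with His treated as neutral, nothing else contributes.
Positive (K, R): none → +0.
Negative (D, E): D8, E12 → −2.
Net charge = (+0) + (−2) = −2.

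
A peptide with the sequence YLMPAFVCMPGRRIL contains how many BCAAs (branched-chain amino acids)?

V, L, and I make up the branched-chain aliphatic group.
Matching residues: L2, V7, I14, L15.

4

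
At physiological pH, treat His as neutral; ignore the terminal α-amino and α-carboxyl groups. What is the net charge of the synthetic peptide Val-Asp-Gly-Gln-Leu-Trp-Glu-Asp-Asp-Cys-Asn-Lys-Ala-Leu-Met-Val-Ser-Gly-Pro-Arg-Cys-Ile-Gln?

At pH ~7.4 the Lys and Arg side chains are protonated (+1), the Asp and Glu side chains are deprotonated (−1), and with His taken as neutral all other side chains carry no charge.
Positive (K, R): Lys12, Arg20 → +2.
Negative (D, E): Asp2, Glu7, Asp8, Asp9 → −4.
Net charge = (+2) + (−4) = −2.

-2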